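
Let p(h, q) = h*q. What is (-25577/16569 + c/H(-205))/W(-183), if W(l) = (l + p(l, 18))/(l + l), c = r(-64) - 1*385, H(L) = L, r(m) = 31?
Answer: 1244282/64536255 ≈ 0.019280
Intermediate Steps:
c = -354 (c = 31 - 1*385 = 31 - 385 = -354)
W(l) = 19/2 (W(l) = (l + l*18)/(l + l) = (l + 18*l)/((2*l)) = (19*l)*(1/(2*l)) = 19/2)
(-25577/16569 + c/H(-205))/W(-183) = (-25577/16569 - 354/(-205))/(19/2) = (-25577*1/16569 - 354*(-1/205))*(2/19) = (-25577/16569 + 354/205)*(2/19) = (622141/3396645)*(2/19) = 1244282/64536255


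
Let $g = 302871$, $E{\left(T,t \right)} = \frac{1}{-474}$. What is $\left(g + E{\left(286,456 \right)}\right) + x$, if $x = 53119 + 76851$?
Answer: $\frac{205166633}{474} \approx 4.3284 \cdot 10^{5}$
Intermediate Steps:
$E{\left(T,t \right)} = - \frac{1}{474}$
$x = 129970$
$\left(g + E{\left(286,456 \right)}\right) + x = \left(302871 - \frac{1}{474}\right) + 129970 = \frac{143560853}{474} + 129970 = \frac{205166633}{474}$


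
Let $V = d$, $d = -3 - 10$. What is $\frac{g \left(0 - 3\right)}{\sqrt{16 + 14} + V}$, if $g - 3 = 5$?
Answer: $\frac{312}{139} + \frac{24 \sqrt{30}}{139} \approx 3.1903$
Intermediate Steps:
$g = 8$ ($g = 3 + 5 = 8$)
$d = -13$
$V = -13$
$\frac{g \left(0 - 3\right)}{\sqrt{16 + 14} + V} = \frac{8 \left(0 - 3\right)}{\sqrt{16 + 14} - 13} = \frac{8 \left(-3\right)}{\sqrt{30} - 13} = - \frac{24}{-13 + \sqrt{30}}$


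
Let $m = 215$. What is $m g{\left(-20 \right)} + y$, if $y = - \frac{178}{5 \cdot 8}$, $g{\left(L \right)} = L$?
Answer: $- \frac{86089}{20} \approx -4304.5$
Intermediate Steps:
$y = - \frac{89}{20}$ ($y = - \frac{178}{40} = \left(-178\right) \frac{1}{40} = - \frac{89}{20} \approx -4.45$)
$m g{\left(-20 \right)} + y = 215 \left(-20\right) - \frac{89}{20} = -4300 - \frac{89}{20} = - \frac{86089}{20}$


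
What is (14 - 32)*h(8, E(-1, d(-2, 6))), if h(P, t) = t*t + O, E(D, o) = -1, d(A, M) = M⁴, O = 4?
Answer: -90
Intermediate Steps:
h(P, t) = 4 + t² (h(P, t) = t*t + 4 = t² + 4 = 4 + t²)
(14 - 32)*h(8, E(-1, d(-2, 6))) = (14 - 32)*(4 + (-1)²) = -18*(4 + 1) = -18*5 = -90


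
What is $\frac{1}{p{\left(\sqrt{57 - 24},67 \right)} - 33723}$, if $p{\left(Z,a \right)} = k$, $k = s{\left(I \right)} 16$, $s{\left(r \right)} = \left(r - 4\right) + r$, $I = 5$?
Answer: $- \frac{1}{33627} \approx -2.9738 \cdot 10^{-5}$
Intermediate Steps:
$s{\left(r \right)} = -4 + 2 r$ ($s{\left(r \right)} = \left(-4 + r\right) + r = -4 + 2 r$)
$k = 96$ ($k = \left(-4 + 2 \cdot 5\right) 16 = \left(-4 + 10\right) 16 = 6 \cdot 16 = 96$)
$p{\left(Z,a \right)} = 96$
$\frac{1}{p{\left(\sqrt{57 - 24},67 \right)} - 33723} = \frac{1}{96 - 33723} = \frac{1}{-33627} = - \frac{1}{33627}$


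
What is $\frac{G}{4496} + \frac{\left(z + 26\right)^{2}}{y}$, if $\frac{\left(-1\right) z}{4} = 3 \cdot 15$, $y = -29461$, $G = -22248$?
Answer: $- \frac{95259433}{16557082} \approx -5.7534$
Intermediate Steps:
$z = -180$ ($z = - 4 \cdot 3 \cdot 15 = \left(-4\right) 45 = -180$)
$\frac{G}{4496} + \frac{\left(z + 26\right)^{2}}{y} = - \frac{22248}{4496} + \frac{\left(-180 + 26\right)^{2}}{-29461} = \left(-22248\right) \frac{1}{4496} + \left(-154\right)^{2} \left(- \frac{1}{29461}\right) = - \frac{2781}{562} + 23716 \left(- \frac{1}{29461}\right) = - \frac{2781}{562} - \frac{23716}{29461} = - \frac{95259433}{16557082}$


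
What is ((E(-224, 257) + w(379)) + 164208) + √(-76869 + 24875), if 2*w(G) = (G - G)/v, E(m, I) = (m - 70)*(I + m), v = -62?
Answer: 154506 + I*√51994 ≈ 1.5451e+5 + 228.02*I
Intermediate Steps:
E(m, I) = (-70 + m)*(I + m)
w(G) = 0 (w(G) = ((G - G)/(-62))/2 = (0*(-1/62))/2 = (½)*0 = 0)
((E(-224, 257) + w(379)) + 164208) + √(-76869 + 24875) = ((((-224)² - 70*257 - 70*(-224) + 257*(-224)) + 0) + 164208) + √(-76869 + 24875) = (((50176 - 17990 + 15680 - 57568) + 0) + 164208) + √(-51994) = ((-9702 + 0) + 164208) + I*√51994 = (-9702 + 164208) + I*√51994 = 154506 + I*√51994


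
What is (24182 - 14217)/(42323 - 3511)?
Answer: 9965/38812 ≈ 0.25675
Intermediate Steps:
(24182 - 14217)/(42323 - 3511) = 9965/38812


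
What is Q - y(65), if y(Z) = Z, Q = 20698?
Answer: 20633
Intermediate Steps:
Q - y(65) = 20698 - 1*65 = 20698 - 65 = 20633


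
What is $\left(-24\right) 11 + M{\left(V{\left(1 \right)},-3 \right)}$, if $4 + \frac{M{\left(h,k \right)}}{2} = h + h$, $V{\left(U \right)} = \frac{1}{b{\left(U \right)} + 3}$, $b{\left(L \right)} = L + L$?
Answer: $- \frac{1356}{5} \approx -271.2$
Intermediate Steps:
$b{\left(L \right)} = 2 L$
$V{\left(U \right)} = \frac{1}{3 + 2 U}$ ($V{\left(U \right)} = \frac{1}{2 U + 3} = \frac{1}{3 + 2 U}$)
$M{\left(h,k \right)} = -8 + 4 h$ ($M{\left(h,k \right)} = -8 + 2 \left(h + h\right) = -8 + 2 \cdot 2 h = -8 + 4 h$)
$\left(-24\right) 11 + M{\left(V{\left(1 \right)},-3 \right)} = \left(-24\right) 11 - \left(8 - \frac{4}{3 + 2 \cdot 1}\right) = -264 - \left(8 - \frac{4}{3 + 2}\right) = -264 - \left(8 - \frac{4}{5}\right) = -264 + \left(-8 + 4 \cdot \frac{1}{5}\right) = -264 + \left(-8 + \frac{4}{5}\right) = -264 - \frac{36}{5} = - \frac{1356}{5}$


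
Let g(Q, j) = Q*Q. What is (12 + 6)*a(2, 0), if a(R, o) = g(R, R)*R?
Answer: 144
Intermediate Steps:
g(Q, j) = Q²
a(R, o) = R³ (a(R, o) = R²*R = R³)
(12 + 6)*a(2, 0) = (12 + 6)*2³ = 18*8 = 144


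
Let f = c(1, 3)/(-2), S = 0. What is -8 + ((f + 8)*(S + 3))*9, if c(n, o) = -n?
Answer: 443/2 ≈ 221.50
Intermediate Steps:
f = ½ (f = -1*1/(-2) = -1*(-½) = ½ ≈ 0.50000)
-8 + ((f + 8)*(S + 3))*9 = -8 + ((½ + 8)*(0 + 3))*9 = -8 + ((17/2)*3)*9 = -8 + (51/2)*9 = -8 + 459/2 = 443/2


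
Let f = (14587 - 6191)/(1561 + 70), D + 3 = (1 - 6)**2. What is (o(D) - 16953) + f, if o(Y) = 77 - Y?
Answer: -27552242/1631 ≈ -16893.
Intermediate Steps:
D = 22 (D = -3 + (1 - 6)**2 = -3 + (-5)**2 = -3 + 25 = 22)
f = 8396/1631 ≈ 5.1478
(o(D) - 16953) + f = ((77 - 1*22) - 16953) + 8396/1631 = ((77 - 22) - 16953) + 8396/1631 = (55 - 16953) + 8396/1631 = -16898 + 8396/1631 = -27552242/1631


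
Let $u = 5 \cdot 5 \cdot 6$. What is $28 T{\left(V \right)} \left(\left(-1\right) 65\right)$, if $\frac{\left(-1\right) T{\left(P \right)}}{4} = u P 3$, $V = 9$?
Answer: $29484000$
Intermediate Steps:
$u = 150$ ($u = 25 \cdot 6 = 150$)
$T{\left(P \right)} = - 1800 P$ ($T{\left(P \right)} = - 4 \cdot 150 P 3 = - 4 \cdot 450 P = - 1800 P$)
$28 T{\left(V \right)} \left(\left(-1\right) 65\right) = 28 \left(\left(-1800\right) 9\right) \left(\left(-1\right) 65\right) = 28 \left(-16200\right) \left(-65\right) = \left(-453600\right) \left(-65\right) = 29484000$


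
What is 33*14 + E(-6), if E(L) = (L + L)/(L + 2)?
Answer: 465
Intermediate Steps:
E(L) = 2*L/(2 + L) (E(L) = (2*L)/(2 + L) = 2*L/(2 + L))
33*14 + E(-6) = 33*14 + 2*(-6)/(2 - 6) = 462 + 2*(-6)/(-4) = 462 + 2*(-6)*(-¼) = 462 + 3 = 465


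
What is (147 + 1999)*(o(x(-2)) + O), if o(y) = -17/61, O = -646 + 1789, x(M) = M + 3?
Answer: 149589076/61 ≈ 2.4523e+6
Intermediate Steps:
x(M) = 3 + M
O = 1143
o(y) = -17/61 (o(y) = -17*1/61 = -17/61)
(147 + 1999)*(o(x(-2)) + O) = (147 + 1999)*(-17/61 + 1143) = 2146*(69706/61) = 149589076/61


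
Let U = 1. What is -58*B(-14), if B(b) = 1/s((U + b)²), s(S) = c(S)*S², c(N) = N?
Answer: -58/4826809 ≈ -1.2016e-5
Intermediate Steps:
s(S) = S³ (s(S) = S*S² = S³)
B(b) = (1 + b)⁻⁶ (B(b) = 1/(((1 + b)²)³) = 1/((1 + b)⁶) = (1 + b)⁻⁶)
-58*B(-14) = -58/(1 - 14)⁶ = -58/(-13)⁶ = -58*1/4826809 = -58/4826809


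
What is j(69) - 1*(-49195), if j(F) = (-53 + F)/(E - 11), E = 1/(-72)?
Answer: 39010483/793 ≈ 49194.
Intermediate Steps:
E = -1/72 ≈ -0.013889
j(F) = 3816/793 - 72*F/793 (j(F) = (-53 + F)/(-1/72 - 11) = (-53 + F)/(-793/72) = (-53 + F)*(-72/793) = 3816/793 - 72*F/793)
j(69) - 1*(-49195) = (3816/793 - 72/793*69) - 1*(-49195) = (3816/793 - 4968/793) + 49195 = -1152/793 + 49195 = 39010483/793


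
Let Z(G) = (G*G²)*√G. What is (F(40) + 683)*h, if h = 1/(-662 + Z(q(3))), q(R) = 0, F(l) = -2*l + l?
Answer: -643/662 ≈ -0.97130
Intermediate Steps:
F(l) = -l
Z(G) = G^(7/2) (Z(G) = G³*√G = G^(7/2))
h = -1/662 (h = 1/(-662 + 0^(7/2)) = 1/(-662 + 0) = 1/(-662) = -1/662 ≈ -0.0015106)
(F(40) + 683)*h = (-1*40 + 683)*(-1/662) = (-40 + 683)*(-1/662) = 643*(-1/662) = -643/662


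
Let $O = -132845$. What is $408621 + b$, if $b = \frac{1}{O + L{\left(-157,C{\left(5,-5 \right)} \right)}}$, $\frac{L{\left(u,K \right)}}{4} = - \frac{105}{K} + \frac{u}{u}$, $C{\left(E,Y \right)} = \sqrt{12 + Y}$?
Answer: $\frac{7210814685391460}{17646706081} + \frac{60 \sqrt{7}}{17646706081} \approx 4.0862 \cdot 10^{5}$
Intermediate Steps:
$L{\left(u,K \right)} = 4 - \frac{420}{K}$ ($L{\left(u,K \right)} = 4 \left(- \frac{105}{K} + \frac{u}{u}\right) = 4 \left(- \frac{105}{K} + 1\right) = 4 \left(1 - \frac{105}{K}\right) = 4 - \frac{420}{K}$)
$b = \frac{1}{-132841 - 60 \sqrt{7}}$ ($b = \frac{1}{-132845 + \left(4 - \frac{420}{\sqrt{12 - 5}}\right)} = \frac{1}{-132845 + \left(4 - \frac{420}{\sqrt{7}}\right)} = \frac{1}{-132845 + \left(4 - 420 \frac{\sqrt{7}}{7}\right)} = \frac{1}{-132845 + \left(4 - 60 \sqrt{7}\right)} = \frac{1}{-132841 - 60 \sqrt{7}} \approx -7.5188 \cdot 10^{-6}$)
$408621 + b = 408621 - \left(\frac{132841}{17646706081} - \frac{60 \sqrt{7}}{17646706081}\right) = \frac{7210814685391460}{17646706081} + \frac{60 \sqrt{7}}{17646706081}$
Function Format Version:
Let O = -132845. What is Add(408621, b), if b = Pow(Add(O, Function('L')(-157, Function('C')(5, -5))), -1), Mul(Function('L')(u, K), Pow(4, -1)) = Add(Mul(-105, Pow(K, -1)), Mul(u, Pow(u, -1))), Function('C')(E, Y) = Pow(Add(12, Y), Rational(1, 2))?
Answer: Add(Rational(7210814685391460, 17646706081), Mul(Rational(60, 17646706081), Pow(7, Rational(1, 2)))) ≈ 4.0862e+5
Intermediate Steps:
Function('L')(u, K) = Add(4, Mul(-420, Pow(K, -1))) (Function('L')(u, K) = Mul(4, Add(Mul(-105, Pow(K, -1)), Mul(u, Pow(u, -1)))) = Mul(4, Add(Mul(-105, Pow(K, -1)), 1)) = Mul(4, Add(1, Mul(-105, Pow(K, -1)))) = Add(4, Mul(-420, Pow(K, -1))))
b = Pow(Add(-132841, Mul(-60, Pow(7, Rational(1, 2)))), -1) (b = Pow(Add(-132845, Add(4, Mul(-420, Pow(Pow(Add(12, -5), Rational(1, 2)), -1)))), -1) = Pow(Add(-132845, Add(4, Mul(-420, Pow(Pow(7, Rational(1, 2)), -1)))), -1) = Pow(Add(-132845, Add(4, Mul(-420, Mul(Rational(1, 7), Pow(7, Rational(1, 2)))))), -1) = Pow(Add(-132845, Add(4, Mul(-60, Pow(7, Rational(1, 2))))), -1) = Pow(Add(-132841, Mul(-60, Pow(7, Rational(1, 2)))), -1) ≈ -7.5188e-6)
Add(408621, b) = Add(408621, Add(Rational(-132841, 17646706081), Mul(Rational(60, 17646706081), Pow(7, Rational(1, 2))))) = Add(Rational(7210814685391460, 17646706081), Mul(Rational(60, 17646706081), Pow(7, Rational(1, 2))))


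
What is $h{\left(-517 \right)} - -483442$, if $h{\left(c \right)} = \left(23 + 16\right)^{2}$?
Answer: $484963$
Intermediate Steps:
$h{\left(c \right)} = 1521$ ($h{\left(c \right)} = 39^{2} = 1521$)
$h{\left(-517 \right)} - -483442 = 1521 - -483442 = 1521 + 483442 = 484963$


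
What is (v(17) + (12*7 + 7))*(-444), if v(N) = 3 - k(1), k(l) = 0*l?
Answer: -41736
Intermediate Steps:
k(l) = 0
v(N) = 3 (v(N) = 3 - 1*0 = 3 + 0 = 3)
(v(17) + (12*7 + 7))*(-444) = (3 + (12*7 + 7))*(-444) = (3 + (84 + 7))*(-444) = (3 + 91)*(-444) = 94*(-444) = -41736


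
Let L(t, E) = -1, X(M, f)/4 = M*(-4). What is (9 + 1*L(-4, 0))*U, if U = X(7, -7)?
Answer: -896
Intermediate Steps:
X(M, f) = -16*M (X(M, f) = 4*(M*(-4)) = 4*(-4*M) = -16*M)
U = -112 (U = -16*7 = -112)
(9 + 1*L(-4, 0))*U = (9 + 1*(-1))*(-112) = (9 - 1)*(-112) = 8*(-112) = -896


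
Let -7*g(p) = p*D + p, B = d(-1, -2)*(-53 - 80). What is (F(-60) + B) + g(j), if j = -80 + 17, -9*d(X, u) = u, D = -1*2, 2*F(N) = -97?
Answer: -1567/18 ≈ -87.056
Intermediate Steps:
F(N) = -97/2 (F(N) = (1/2)*(-97) = -97/2)
D = -2
d(X, u) = -u/9
B = -266/9 (B = (-1/9*(-2))*(-53 - 80) = (2/9)*(-133) = -266/9 ≈ -29.556)
j = -63
g(p) = p/7 (g(p) = -(p*(-2) + p)/7 = -(-2*p + p)/7 = -(-1)*p/7 = p/7)
(F(-60) + B) + g(j) = (-97/2 - 266/9) + (1/7)*(-63) = -1405/18 - 9 = -1567/18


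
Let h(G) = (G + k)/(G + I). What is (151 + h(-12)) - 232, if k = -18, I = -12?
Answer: -319/4 ≈ -79.750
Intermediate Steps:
h(G) = (-18 + G)/(-12 + G) (h(G) = (G - 18)/(G - 12) = (-18 + G)/(-12 + G))
(151 + h(-12)) - 232 = (151 + (-18 - 12)/(-12 - 12)) - 232 = (151 - 30/(-24)) - 232 = (151 - 1/24*(-30)) - 232 = (151 + 5/4) - 232 = 609/4 - 232 = -319/4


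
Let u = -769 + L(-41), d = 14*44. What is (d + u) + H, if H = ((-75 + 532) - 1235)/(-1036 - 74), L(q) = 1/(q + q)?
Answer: -6931687/45510 ≈ -152.31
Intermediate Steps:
L(q) = 1/(2*q)
d = 616
u = -63059/82 (u = -769 + (1/2)/(-41) = -769 + (1/2)*(-1/41) = -769 - 1/82 = -63059/82 ≈ -769.01)
H = 389/555 (H = (457 - 1235)/(-1110) = -778*(-1/1110) = 389/555 ≈ 0.70090)
(d + u) + H = (616 - 63059/82) + 389/555 = -12547/82 + 389/555 = -6931687/45510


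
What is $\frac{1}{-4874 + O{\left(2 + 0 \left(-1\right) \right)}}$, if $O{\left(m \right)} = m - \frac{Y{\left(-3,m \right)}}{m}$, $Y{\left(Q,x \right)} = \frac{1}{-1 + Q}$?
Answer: $- \frac{8}{38975} \approx -0.00020526$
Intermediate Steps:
$O{\left(m \right)} = m + \frac{1}{4 m}$ ($O{\left(m \right)} = m - \frac{1}{\left(-1 - 3\right) m} = m - \frac{1}{\left(-4\right) m} = m - - \frac{1}{4 m} = m + \frac{1}{4 m}$)
$\frac{1}{-4874 + O{\left(2 + 0 \left(-1\right) \right)}} = \frac{1}{-4874 + \left(\left(2 + 0 \left(-1\right)\right) + \frac{1}{4 \left(2 + 0 \left(-1\right)\right)}\right)} = \frac{1}{-4874 + \left(\left(2 + 0\right) + \frac{1}{4 \left(2 + 0\right)}\right)} = \frac{1}{-4874 + \left(2 + \frac{1}{4 \cdot 2}\right)} = \frac{1}{-4874 + \left(2 + \frac{1}{4} \cdot \frac{1}{2}\right)} = \frac{1}{-4874 + \left(2 + \frac{1}{8}\right)} = \frac{1}{-4874 + \frac{17}{8}} = \frac{1}{- \frac{38975}{8}} = - \frac{8}{38975}$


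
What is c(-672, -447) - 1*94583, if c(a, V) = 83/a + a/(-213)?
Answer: -4512599461/47712 ≈ -94580.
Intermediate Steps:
c(a, V) = 83/a - a/213 (c(a, V) = 83/a + a*(-1/213) = 83/a - a/213)
c(-672, -447) - 1*94583 = (83/(-672) - 1/213*(-672)) - 1*94583 = (83*(-1/672) + 224/71) - 94583 = (-83/672 + 224/71) - 94583 = 144635/47712 - 94583 = -4512599461/47712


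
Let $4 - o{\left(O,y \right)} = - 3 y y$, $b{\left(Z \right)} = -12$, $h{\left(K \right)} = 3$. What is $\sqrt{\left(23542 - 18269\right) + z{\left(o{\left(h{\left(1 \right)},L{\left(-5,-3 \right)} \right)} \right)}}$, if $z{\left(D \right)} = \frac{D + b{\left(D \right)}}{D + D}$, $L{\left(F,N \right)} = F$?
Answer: $\frac{\sqrt{131645758}}{158} \approx 72.618$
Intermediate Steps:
$o{\left(O,y \right)} = 4 + 3 y^{2}$ ($o{\left(O,y \right)} = 4 - - 3 y y = 4 - - 3 y^{2} = 4 + 3 y^{2}$)
$z{\left(D \right)} = \frac{-12 + D}{2 D}$ ($z{\left(D \right)} = \frac{D - 12}{D + D} = \frac{-12 + D}{2 D}$)
$\sqrt{\left(23542 - 18269\right) + z{\left(o{\left(h{\left(1 \right)},L{\left(-5,-3 \right)} \right)} \right)}} = \sqrt{\left(23542 - 18269\right) + \frac{-12 + \left(4 + 3 \left(-5\right)^{2}\right)}{2 \left(4 + 3 \left(-5\right)^{2}\right)}} = \sqrt{5273 + \frac{-12 + \left(4 + 3 \cdot 25\right)}{2 \left(4 + 3 \cdot 25\right)}} = \sqrt{5273 + \frac{-12 + \left(4 + 75\right)}{2 \left(4 + 75\right)}} = \sqrt{5273 + \frac{-12 + 79}{2 \cdot 79}} = \sqrt{5273 + \frac{1}{2} \cdot \frac{1}{79} \cdot 67} = \sqrt{5273 + \frac{67}{158}} = \sqrt{\frac{833201}{158}} = \frac{\sqrt{131645758}}{158}$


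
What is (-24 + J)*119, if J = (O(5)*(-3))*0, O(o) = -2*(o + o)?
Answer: -2856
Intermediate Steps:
O(o) = -4*o
J = 0 (J = (-4*5*(-3))*0 = -20*(-3)*0 = 60*0 = 0)
(-24 + J)*119 = (-24 + 0)*119 = -24*119 = -2856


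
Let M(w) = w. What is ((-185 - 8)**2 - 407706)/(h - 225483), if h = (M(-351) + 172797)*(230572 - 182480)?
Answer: -370457/8293047549 ≈ -4.4671e-5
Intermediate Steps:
h = 8293273032 (h = (-351 + 172797)*(230572 - 182480) = 172446*48092 = 8293273032)
((-185 - 8)**2 - 407706)/(h - 225483) = ((-185 - 8)**2 - 407706)/(8293273032 - 225483) = ((-193)**2 - 407706)/8293047549 = (37249 - 407706)*(1/8293047549) = -370457*1/8293047549 = -370457/8293047549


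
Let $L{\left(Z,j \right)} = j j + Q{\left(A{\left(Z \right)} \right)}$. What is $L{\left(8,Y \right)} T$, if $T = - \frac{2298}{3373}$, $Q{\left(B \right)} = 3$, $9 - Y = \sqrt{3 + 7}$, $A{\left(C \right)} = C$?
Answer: $- \frac{216012}{3373} + \frac{41364 \sqrt{10}}{3373} \approx -25.262$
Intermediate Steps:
$Y = 9 - \sqrt{10}$ ($Y = 9 - \sqrt{3 + 7} = 9 - \sqrt{10} \approx 5.8377$)
$T = - \frac{2298}{3373}$ ($T = \left(-2298\right) \frac{1}{3373} = - \frac{2298}{3373} \approx -0.68129$)
$L{\left(Z,j \right)} = 3 + j^{2}$ ($L{\left(Z,j \right)} = j j + 3 = j^{2} + 3 = 3 + j^{2}$)
$L{\left(8,Y \right)} T = \left(3 + \left(9 - \sqrt{10}\right)^{2}\right) \left(- \frac{2298}{3373}\right) = - \frac{6894}{3373} - \frac{2298 \left(9 - \sqrt{10}\right)^{2}}{3373}$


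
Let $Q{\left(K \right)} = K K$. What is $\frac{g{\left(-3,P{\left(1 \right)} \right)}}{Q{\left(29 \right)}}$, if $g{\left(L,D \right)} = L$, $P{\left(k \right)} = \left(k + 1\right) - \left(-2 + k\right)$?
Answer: $- \frac{3}{841} \approx -0.0035672$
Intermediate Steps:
$Q{\left(K \right)} = K^{2}$
$P{\left(k \right)} = 3$ ($P{\left(k \right)} = \left(1 + k\right) - \left(-2 + k\right) = 3$)
$\frac{g{\left(-3,P{\left(1 \right)} \right)}}{Q{\left(29 \right)}} = - \frac{3}{29^{2}} = - \frac{3}{841}$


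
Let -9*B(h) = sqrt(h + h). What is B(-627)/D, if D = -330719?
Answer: I*sqrt(1254)/2976471 ≈ 1.1897e-5*I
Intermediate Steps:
B(h) = -sqrt(2)*sqrt(h)/9 (B(h) = -sqrt(h + h)/9 = -sqrt(2)*sqrt(h)/9)
B(-627)/D = -sqrt(2)*sqrt(-627)/9/(-330719) = -sqrt(2)*I*sqrt(627)/9*(-1/330719) = -I*sqrt(1254)/9*(-1/330719) = I*sqrt(1254)/2976471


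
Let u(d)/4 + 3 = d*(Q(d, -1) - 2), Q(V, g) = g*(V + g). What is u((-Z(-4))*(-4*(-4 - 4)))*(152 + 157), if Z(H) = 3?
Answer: -11276028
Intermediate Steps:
u(d) = -12 + 4*d*(-1 - d) (u(d) = -12 + 4*(d*(-(d - 1) - 2)) = -12 + 4*(d*(-(-1 + d) - 2)) = -12 + 4*(d*((1 - d) - 2)) = -12 + 4*(d*(-1 - d)) = -12 + 4*d*(-1 - d))
u((-Z(-4))*(-4*(-4 - 4)))*(152 + 157) = (-12 - 4*(-1*3)*(-4*(-4 - 4)) - 4*144*(-4 - 4)²)*(152 + 157) = (-12 - (-12)*(-4*(-8)) - 4*(-(-12)*(-8))²)*309 = (-12 - (-12)*32 - 4*(-3*32)²)*309 = (-12 - 4*(-96) - 4*(-96)²)*309 = (-12 + 384 - 4*9216)*309 = (-12 + 384 - 36864)*309 = -36492*309 = -11276028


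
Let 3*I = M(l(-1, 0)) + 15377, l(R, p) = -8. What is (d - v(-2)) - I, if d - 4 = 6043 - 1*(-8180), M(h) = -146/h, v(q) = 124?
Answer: 35885/4 ≈ 8971.3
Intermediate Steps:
d = 14227 (d = 4 + (6043 - 1*(-8180)) = 4 + (6043 + 8180) = 4 + 14223 = 14227)
I = 20527/4 (I = (-146/(-8) + 15377)/3 = (-146*(-1/8) + 15377)/3 = (73/4 + 15377)/3 = (1/3)*(61581/4) = 20527/4 ≈ 5131.8)
(d - v(-2)) - I = (14227 - 1*124) - 1*20527/4 = (14227 - 124) - 20527/4 = 14103 - 20527/4 = 35885/4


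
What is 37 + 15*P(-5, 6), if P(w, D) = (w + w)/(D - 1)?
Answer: 7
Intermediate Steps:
P(w, D) = 2*w/(-1 + D) (P(w, D) = (2*w)/(-1 + D) = 2*w/(-1 + D))
37 + 15*P(-5, 6) = 37 + 15*(2*(-5)/(-1 + 6)) = 37 + 15*(2*(-5)/5) = 37 + 15*(2*(-5)*(⅕)) = 37 + 15*(-2) = 37 - 30 = 7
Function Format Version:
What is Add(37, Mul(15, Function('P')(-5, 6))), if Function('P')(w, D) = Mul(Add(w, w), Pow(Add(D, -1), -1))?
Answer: 7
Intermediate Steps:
Function('P')(w, D) = Mul(2, w, Pow(Add(-1, D), -1)) (Function('P')(w, D) = Mul(Mul(2, w), Pow(Add(-1, D), -1)) = Mul(2, w, Pow(Add(-1, D), -1)))
Add(37, Mul(15, Function('P')(-5, 6))) = Add(37, Mul(15, Mul(2, -5, Pow(Add(-1, 6), -1)))) = Add(37, Mul(15, Mul(2, -5, Pow(5, -1)))) = Add(37, Mul(15, Mul(2, -5, Rational(1, 5)))) = Add(37, Mul(15, -2)) = Add(37, -30) = 7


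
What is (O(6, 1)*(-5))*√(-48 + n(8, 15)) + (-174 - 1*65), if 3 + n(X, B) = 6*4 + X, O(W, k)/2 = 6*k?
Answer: -239 - 60*I*√19 ≈ -239.0 - 261.53*I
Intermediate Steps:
O(W, k) = 12*k (O(W, k) = 2*(6*k) = 12*k)
n(X, B) = 21 + X (n(X, B) = -3 + (6*4 + X) = -3 + (24 + X) = 21 + X)
(O(6, 1)*(-5))*√(-48 + n(8, 15)) + (-174 - 1*65) = ((12*1)*(-5))*√(-48 + (21 + 8)) + (-174 - 1*65) = (12*(-5))*√(-48 + 29) + (-174 - 65) = -60*I*√19 - 239 = -239 - 60*I*√19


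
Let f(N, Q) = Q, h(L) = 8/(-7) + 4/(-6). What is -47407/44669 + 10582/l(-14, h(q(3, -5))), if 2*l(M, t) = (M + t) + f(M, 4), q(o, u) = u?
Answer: -4966156493/2769478 ≈ -1793.2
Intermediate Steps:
h(L) = -38/21 (h(L) = 8*(-⅐) + 4*(-⅙) = -8/7 - ⅔ = -38/21)
l(M, t) = 2 + M/2 + t/2 (l(M, t) = ((M + t) + 4)/2 = (4 + M + t)/2 = 2 + M/2 + t/2)
-47407/44669 + 10582/l(-14, h(q(3, -5))) = -47407/44669 + 10582/(2 + (½)*(-14) + (½)*(-38/21)) = -47407*1/44669 + 10582/(2 - 7 - 19/21) = -47407/44669 + 10582/(-124/21) = -47407/44669 + 10582*(-21/124) = -47407/44669 - 111111/62 = -4966156493/2769478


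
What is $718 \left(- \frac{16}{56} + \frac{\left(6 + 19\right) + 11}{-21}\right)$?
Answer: $-1436$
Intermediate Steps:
$718 \left(- \frac{16}{56} + \frac{\left(6 + 19\right) + 11}{-21}\right) = 718 \left(\left(-16\right) \frac{1}{56} + \left(25 + 11\right) \left(- \frac{1}{21}\right)\right) = 718 \left(- \frac{2}{7} + 36 \left(- \frac{1}{21}\right)\right) = 718 \left(- \frac{2}{7} - \frac{12}{7}\right) = 718 \left(-2\right) = -1436$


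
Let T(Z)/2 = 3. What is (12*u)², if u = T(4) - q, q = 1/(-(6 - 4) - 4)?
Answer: 5476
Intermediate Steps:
T(Z) = 6 (T(Z) = 2*3 = 6)
q = -⅙ (q = 1/(-1*2 - 4) = 1/(-2 - 4) = 1/(-6) = -⅙ ≈ -0.16667)
u = 37/6 (u = 6 - 1*(-⅙) = 6 + ⅙ = 37/6 ≈ 6.1667)
(12*u)² = (12*(37/6))² = 74² = 5476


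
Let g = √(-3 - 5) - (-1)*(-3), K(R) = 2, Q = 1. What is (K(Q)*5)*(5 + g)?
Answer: 20 + 20*I*√2 ≈ 20.0 + 28.284*I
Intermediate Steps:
g = -3 + 2*I*√2 (g = √(-8) - 1*3 = 2*I*√2 - 3 = -3 + 2*I*√2 ≈ -3.0 + 2.8284*I)
(K(Q)*5)*(5 + g) = (2*5)*(5 + (-3 + 2*I*√2)) = 10*(2 + 2*I*√2) = 20 + 20*I*√2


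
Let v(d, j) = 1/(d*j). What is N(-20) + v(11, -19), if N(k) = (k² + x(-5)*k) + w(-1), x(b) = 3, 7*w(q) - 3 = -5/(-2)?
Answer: 997125/2926 ≈ 340.78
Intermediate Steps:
w(q) = 11/14 (w(q) = 3/7 + (-5/(-2))/7 = 3/7 + (-5*(-½))/7 = 3/7 + (⅐)*(5/2) = 3/7 + 5/14 = 11/14)
v(d, j) = 1/(d*j)
N(k) = 11/14 + k² + 3*k (N(k) = (k² + 3*k) + 11/14 = 11/14 + k² + 3*k)
N(-20) + v(11, -19) = (11/14 + (-20)² + 3*(-20)) + 1/(11*(-19)) = (11/14 + 400 - 60) + (1/11)*(-1/19) = 4771/14 - 1/209 = 997125/2926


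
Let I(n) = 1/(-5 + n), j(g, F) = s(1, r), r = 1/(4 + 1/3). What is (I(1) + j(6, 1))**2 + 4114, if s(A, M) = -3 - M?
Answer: 11157017/2704 ≈ 4126.1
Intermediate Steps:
r = 3/13 (r = 1/(4 + 1/3) = 1/(13/3) = 3/13 ≈ 0.23077)
j(g, F) = -42/13 (j(g, F) = -3 - 1*3/13 = -3 - 3/13 = -42/13)
(I(1) + j(6, 1))**2 + 4114 = (1/(-5 + 1) - 42/13)**2 + 4114 = (1/(-4) - 42/13)**2 + 4114 = (-1/4 - 42/13)**2 + 4114 = (-181/52)**2 + 4114 = 32761/2704 + 4114 = 11157017/2704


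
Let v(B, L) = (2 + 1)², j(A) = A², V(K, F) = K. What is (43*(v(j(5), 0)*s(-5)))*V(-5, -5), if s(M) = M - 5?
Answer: 19350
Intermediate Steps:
v(B, L) = 9 (v(B, L) = 3² = 9)
s(M) = -5 + M
(43*(v(j(5), 0)*s(-5)))*V(-5, -5) = (43*(9*(-5 - 5)))*(-5) = (43*(9*(-10)))*(-5) = (43*(-90))*(-5) = -3870*(-5) = 19350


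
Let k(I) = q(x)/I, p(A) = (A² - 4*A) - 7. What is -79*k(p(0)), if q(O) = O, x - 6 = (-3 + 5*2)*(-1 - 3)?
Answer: -1738/7 ≈ -248.29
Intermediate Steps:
p(A) = -7 + A² - 4*A
x = -22 (x = 6 + (-3 + 5*2)*(-1 - 3) = 6 + (-3 + 10)*(-4) = 6 + 7*(-4) = 6 - 28 = -22)
k(I) = -22/I
-79*k(p(0)) = -(-1738)/(-7 + 0² - 4*0) = -(-1738)/(-7 + 0 + 0) = -(-1738)/(-7) = -(-1738)*(-1)/7 = -79*22/7 = -1738/7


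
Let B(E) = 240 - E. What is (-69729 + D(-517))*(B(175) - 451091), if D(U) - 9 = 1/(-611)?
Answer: 19213220942946/611 ≈ 3.1446e+10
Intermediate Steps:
D(U) = 5498/611 (D(U) = 9 + 1/(-611) = 9 - 1/611 = 5498/611)
(-69729 + D(-517))*(B(175) - 451091) = (-69729 + 5498/611)*((240 - 1*175) - 451091) = -42598921*((240 - 175) - 451091)/611 = -42598921*(65 - 451091)/611 = -42598921/611*(-451026) = 19213220942946/611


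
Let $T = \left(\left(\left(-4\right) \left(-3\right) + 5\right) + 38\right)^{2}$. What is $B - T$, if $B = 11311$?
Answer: $8286$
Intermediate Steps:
$T = 3025$ ($T = \left(\left(12 + 5\right) + 38\right)^{2} = \left(17 + 38\right)^{2} = 55^{2} = 3025$)
$B - T = 11311 - 3025 = 8286$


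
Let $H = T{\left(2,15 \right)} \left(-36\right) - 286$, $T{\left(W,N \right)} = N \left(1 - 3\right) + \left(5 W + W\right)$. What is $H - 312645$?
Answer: $-312283$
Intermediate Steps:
$T{\left(W,N \right)} = - 2 N + 6 W$ ($T{\left(W,N \right)} = N \left(1 - 3\right) + 6 W = N \left(-2\right) + 6 W = - 2 N + 6 W$)
$H = 362$ ($H = \left(\left(-2\right) 15 + 6 \cdot 2\right) \left(-36\right) - 286 = \left(-30 + 12\right) \left(-36\right) - 286 = \left(-18\right) \left(-36\right) - 286 = 648 - 286 = 362$)
$H - 312645 = 362 - 312645 = -312283$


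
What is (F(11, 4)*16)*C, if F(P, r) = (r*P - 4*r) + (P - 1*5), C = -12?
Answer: -6528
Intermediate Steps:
F(P, r) = -5 + P - 4*r + P*r (F(P, r) = (P*r - 4*r) + (P - 5) = (-4*r + P*r) + (-5 + P) = -5 + P - 4*r + P*r)
(F(11, 4)*16)*C = ((-5 + 11 - 4*4 + 11*4)*16)*(-12) = ((-5 + 11 - 16 + 44)*16)*(-12) = (34*16)*(-12) = 544*(-12) = -6528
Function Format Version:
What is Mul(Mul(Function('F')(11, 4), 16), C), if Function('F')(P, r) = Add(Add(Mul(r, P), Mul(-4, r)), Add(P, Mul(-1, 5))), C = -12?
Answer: -6528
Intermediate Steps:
Function('F')(P, r) = Add(-5, P, Mul(-4, r), Mul(P, r)) (Function('F')(P, r) = Add(Add(Mul(P, r), Mul(-4, r)), Add(P, -5)) = Add(Add(Mul(-4, r), Mul(P, r)), Add(-5, P)) = Add(-5, P, Mul(-4, r), Mul(P, r)))
Mul(Mul(Function('F')(11, 4), 16), C) = Mul(Mul(Add(-5, 11, Mul(-4, 4), Mul(11, 4)), 16), -12) = Mul(Mul(Add(-5, 11, -16, 44), 16), -12) = Mul(Mul(34, 16), -12) = Mul(544, -12) = -6528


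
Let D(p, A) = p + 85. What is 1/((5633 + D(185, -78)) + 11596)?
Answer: 1/17499 ≈ 5.7146e-5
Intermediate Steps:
D(p, A) = 85 + p
1/((5633 + D(185, -78)) + 11596) = 1/((5633 + (85 + 185)) + 11596) = 1/((5633 + 270) + 11596) = 1/(5903 + 11596) = 1/17499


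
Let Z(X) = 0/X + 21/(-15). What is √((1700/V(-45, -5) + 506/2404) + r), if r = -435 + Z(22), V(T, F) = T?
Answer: I*√154077714910/18030 ≈ 21.771*I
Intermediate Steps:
Z(X) = -7/5 (Z(X) = 0 + 21*(-1/15) = 0 - 7/5 = -7/5)
r = -2182/5 (r = -435 - 7/5 = -2182/5 ≈ -436.40)
√((1700/V(-45, -5) + 506/2404) + r) = √((1700/(-45) + 506/2404) - 2182/5) = √((1700*(-1/45) + 506*(1/2404)) - 2182/5) = √((-340/9 + 253/1202) - 2182/5) = √(-406403/10818 - 2182/5) = √(-25636891/54090) = I*√154077714910/18030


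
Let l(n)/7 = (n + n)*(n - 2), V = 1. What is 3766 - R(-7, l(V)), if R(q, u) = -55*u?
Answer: 2996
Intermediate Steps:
l(n) = 14*n*(-2 + n) (l(n) = 7*((n + n)*(n - 2)) = 7*((2*n)*(-2 + n)) = 7*(2*n*(-2 + n)) = 14*n*(-2 + n))
3766 - R(-7, l(V)) = 3766 - (-55)*14*1*(-2 + 1) = 3766 - (-55)*14*1*(-1) = 3766 - (-55)*(-14) = 3766 - 1*770 = 3766 - 770 = 2996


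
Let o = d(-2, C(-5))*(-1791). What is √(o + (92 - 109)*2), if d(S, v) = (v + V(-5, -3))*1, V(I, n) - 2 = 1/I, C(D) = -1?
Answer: I*√36670/5 ≈ 38.299*I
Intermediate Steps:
V(I, n) = 2 + 1/I
d(S, v) = 9/5 + v (d(S, v) = (v + (2 + 1/(-5)))*1 = (v + (2 - ⅕))*1 = (v + 9/5)*1 = (9/5 + v)*1 = 9/5 + v)
o = -7164/5 (o = (9/5 - 1)*(-1791) = (⅘)*(-1791) = -7164/5 ≈ -1432.8)
√(o + (92 - 109)*2) = √(-7164/5 + (92 - 109)*2) = √(-7164/5 - 17*2) = √(-7164/5 - 34) = √(-7334/5) = I*√36670/5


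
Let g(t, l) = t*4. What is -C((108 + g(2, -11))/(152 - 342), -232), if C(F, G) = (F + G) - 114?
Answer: 32928/95 ≈ 346.61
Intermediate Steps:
g(t, l) = 4*t
C(F, G) = -114 + F + G
-C((108 + g(2, -11))/(152 - 342), -232) = -(-114 + (108 + 4*2)/(152 - 342) - 232) = -(-114 + (108 + 8)/(-190) - 232) = -(-114 + 116*(-1/190) - 232) = -(-114 - 58/95 - 232) = -1*(-32928/95) = 32928/95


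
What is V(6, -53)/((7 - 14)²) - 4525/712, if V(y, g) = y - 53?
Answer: -255189/34888 ≈ -7.3145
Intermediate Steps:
V(y, g) = -53 + y
V(6, -53)/((7 - 14)²) - 4525/712 = (-53 + 6)/((7 - 14)²) - 4525/712 = -47/((-7)²) - 4525*1/712 = -47/49 - 4525/712 = -255189/34888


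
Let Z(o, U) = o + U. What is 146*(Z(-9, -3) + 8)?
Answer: -584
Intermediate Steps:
Z(o, U) = U + o
146*(Z(-9, -3) + 8) = 146*((-3 - 9) + 8) = 146*(-12 + 8) = 146*(-4) = -584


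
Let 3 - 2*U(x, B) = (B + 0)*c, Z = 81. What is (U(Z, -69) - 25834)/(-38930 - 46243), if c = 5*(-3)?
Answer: 26350/85173 ≈ 0.30937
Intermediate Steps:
c = -15
U(x, B) = 3/2 + 15*B/2 (U(x, B) = 3/2 - (B + 0)*(-15)/2 = 3/2 - B*(-15)/2 = 3/2 - (-15)*B/2 = 3/2 + 15*B/2)
(U(Z, -69) - 25834)/(-38930 - 46243) = ((3/2 + (15/2)*(-69)) - 25834)/(-38930 - 46243) = ((3/2 - 1035/2) - 25834)/(-85173) = (-516 - 25834)*(-1/85173) = -26350*(-1/85173) = 26350/85173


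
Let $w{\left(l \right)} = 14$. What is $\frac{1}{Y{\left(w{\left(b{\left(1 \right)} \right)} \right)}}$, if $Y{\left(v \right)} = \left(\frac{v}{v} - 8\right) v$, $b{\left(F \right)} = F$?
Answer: $- \frac{1}{98} \approx -0.010204$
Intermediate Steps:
$Y{\left(v \right)} = - 7 v$ ($Y{\left(v \right)} = \left(1 - 8\right) v = - 7 v$)
$\frac{1}{Y{\left(w{\left(b{\left(1 \right)} \right)} \right)}} = \frac{1}{\left(-7\right) 14} = \frac{1}{-98} = - \frac{1}{98}$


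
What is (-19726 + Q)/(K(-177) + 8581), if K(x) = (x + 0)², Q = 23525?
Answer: 3799/39910 ≈ 0.095189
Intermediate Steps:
K(x) = x²
(-19726 + Q)/(K(-177) + 8581) = (-19726 + 23525)/((-177)² + 8581) = 3799/(31329 + 8581) = 3799/39910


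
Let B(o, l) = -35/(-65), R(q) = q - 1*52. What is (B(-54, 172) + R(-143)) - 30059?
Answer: -393295/13 ≈ -30253.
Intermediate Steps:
R(q) = -52 + q (R(q) = q - 52 = -52 + q)
B(o, l) = 7/13 (B(o, l) = -35*(-1/65) = 7/13)
(B(-54, 172) + R(-143)) - 30059 = (7/13 + (-52 - 143)) - 30059 = (7/13 - 195) - 30059 = -2528/13 - 30059 = -393295/13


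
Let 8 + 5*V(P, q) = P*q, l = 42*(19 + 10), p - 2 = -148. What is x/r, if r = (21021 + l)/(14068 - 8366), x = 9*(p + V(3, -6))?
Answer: -615816/1765 ≈ -348.90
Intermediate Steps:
p = -146 (p = 2 - 148 = -146)
l = 1218 (l = 42*29 = 1218)
V(P, q) = -8/5 + P*q/5 (V(P, q) = -8/5 + (P*q)/5 = -8/5 + P*q/5)
x = -6804/5 (x = 9*(-146 + (-8/5 + (1/5)*3*(-6))) = 9*(-146 + (-8/5 - 18/5)) = 9*(-146 - 26/5) = 9*(-756/5) = -6804/5 ≈ -1360.8)
r = 22239/5702 (r = (21021 + 1218)/(14068 - 8366) = 22239/5702 ≈ 3.9002)
x/r = -6804/(5*22239/5702) = -6804/5*5702/22239 = -615816/1765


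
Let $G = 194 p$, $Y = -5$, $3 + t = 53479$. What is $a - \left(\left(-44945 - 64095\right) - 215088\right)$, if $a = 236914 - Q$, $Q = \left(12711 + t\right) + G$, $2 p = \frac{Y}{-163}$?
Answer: $\frac{80660880}{163} \approx 4.9485 \cdot 10^{5}$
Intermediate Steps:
$t = 53476$ ($t = -3 + 53479 = 53476$)
$p = \frac{5}{326}$ ($p = \frac{\left(-5\right) \frac{1}{-163}}{2} = \frac{\left(-5\right) \left(- \frac{1}{163}\right)}{2} = \frac{1}{2} \cdot \frac{5}{163} = \frac{5}{326} \approx 0.015337$)
$G = \frac{485}{163}$ ($G = 194 \cdot \frac{5}{326} = \frac{485}{163} \approx 2.9755$)
$Q = \frac{10788966}{163}$ ($Q = \left(12711 + 53476\right) + \frac{485}{163} = 66187 + \frac{485}{163} = \frac{10788966}{163} \approx 66190.0$)
$a = \frac{27828016}{163}$ ($a = 236914 - \frac{10788966}{163} = \frac{27828016}{163} \approx 1.7072 \cdot 10^{5}$)
$a - \left(\left(-44945 - 64095\right) - 215088\right) = \frac{27828016}{163} - \left(\left(-44945 - 64095\right) - 215088\right) = \frac{27828016}{163} - \left(-109040 - 215088\right) = \frac{27828016}{163} - -324128 = \frac{27828016}{163} + 324128 = \frac{80660880}{163}$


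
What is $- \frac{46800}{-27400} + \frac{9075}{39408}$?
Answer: $\frac{3488249}{1799632} \approx 1.9383$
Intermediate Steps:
$- \frac{46800}{-27400} + \frac{9075}{39408} = \left(-46800\right) \left(- \frac{1}{27400}\right) + 9075 \cdot \frac{1}{39408} = \frac{234}{137} + \frac{3025}{13136} = \frac{3488249}{1799632}$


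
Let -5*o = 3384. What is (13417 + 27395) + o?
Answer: 200676/5 ≈ 40135.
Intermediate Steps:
o = -3384/5 (o = -⅕*3384 = -3384/5 ≈ -676.80)
(13417 + 27395) + o = (13417 + 27395) - 3384/5 = 40812 - 3384/5 = 200676/5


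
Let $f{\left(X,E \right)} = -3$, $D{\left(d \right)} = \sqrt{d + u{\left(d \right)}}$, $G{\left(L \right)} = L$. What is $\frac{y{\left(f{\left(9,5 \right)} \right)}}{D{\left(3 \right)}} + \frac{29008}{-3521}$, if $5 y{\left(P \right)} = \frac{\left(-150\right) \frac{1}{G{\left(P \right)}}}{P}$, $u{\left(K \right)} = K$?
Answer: $- \frac{4144}{503} - \frac{5 \sqrt{6}}{9} \approx -9.5994$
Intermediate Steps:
$D{\left(d \right)} = \sqrt{2} \sqrt{d}$ ($D{\left(d \right)} = \sqrt{d + d} = \sqrt{2 d} = \sqrt{2} \sqrt{d}$)
$y{\left(P \right)} = - \frac{30}{P^{2}}$ ($y{\left(P \right)} = \frac{- \frac{150}{P} \frac{1}{P}}{5} = \frac{\left(-150\right) \frac{1}{P^{2}}}{5} = - \frac{30}{P^{2}}$)
$\frac{y{\left(f{\left(9,5 \right)} \right)}}{D{\left(3 \right)}} + \frac{29008}{-3521} = \frac{\left(-30\right) \frac{1}{9}}{\sqrt{2} \sqrt{3}} + \frac{29008}{-3521} = \frac{\left(-30\right) \frac{1}{9}}{\sqrt{6}} + 29008 \left(- \frac{1}{3521}\right) = - \frac{10 \frac{\sqrt{6}}{6}}{3} - \frac{4144}{503} = - \frac{5 \sqrt{6}}{9} - \frac{4144}{503} = - \frac{4144}{503} - \frac{5 \sqrt{6}}{9}$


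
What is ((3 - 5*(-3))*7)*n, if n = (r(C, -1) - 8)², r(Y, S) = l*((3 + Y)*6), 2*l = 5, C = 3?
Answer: 847224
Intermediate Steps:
l = 5/2 (l = (½)*5 = 5/2 ≈ 2.5000)
r(Y, S) = 45 + 15*Y (r(Y, S) = 5*((3 + Y)*6)/2 = 5*(18 + 6*Y)/2 = 45 + 15*Y)
n = 6724 (n = ((45 + 15*3) - 8)² = ((45 + 45) - 8)² = (90 - 8)² = 82² = 6724)
((3 - 5*(-3))*7)*n = ((3 - 5*(-3))*7)*6724 = ((3 + 15)*7)*6724 = (18*7)*6724 = 126*6724 = 847224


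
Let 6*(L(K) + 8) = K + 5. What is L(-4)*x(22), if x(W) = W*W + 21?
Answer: -23735/6 ≈ -3955.8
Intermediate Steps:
L(K) = -43/6 + K/6 (L(K) = -8 + (K + 5)/6 = -8 + (5 + K)/6 = -8 + (⅚ + K/6) = -43/6 + K/6)
x(W) = 21 + W² (x(W) = W² + 21 = 21 + W²)
L(-4)*x(22) = (-43/6 + (⅙)*(-4))*(21 + 22²) = (-43/6 - ⅔)*(21 + 484) = -47/6*505 = -23735/6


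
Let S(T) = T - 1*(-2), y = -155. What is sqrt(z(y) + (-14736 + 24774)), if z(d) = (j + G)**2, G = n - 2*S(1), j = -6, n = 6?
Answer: sqrt(10074) ≈ 100.37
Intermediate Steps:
S(T) = 2 + T (S(T) = T + 2 = 2 + T)
G = 0 (G = 6 - 2*(2 + 1) = 6 - 2*3 = 6 - 6 = 0)
z(d) = 36 (z(d) = (-6 + 0)**2 = (-6)**2 = 36)
sqrt(z(y) + (-14736 + 24774)) = sqrt(36 + (-14736 + 24774)) = sqrt(36 + 10038) = sqrt(10074)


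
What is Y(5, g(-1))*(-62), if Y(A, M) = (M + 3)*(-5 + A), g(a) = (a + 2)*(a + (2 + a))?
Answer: 0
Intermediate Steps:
g(a) = (2 + a)*(2 + 2*a)
Y(A, M) = (-5 + A)*(3 + M) (Y(A, M) = (3 + M)*(-5 + A) = (-5 + A)*(3 + M))
Y(5, g(-1))*(-62) = (-15 - 5*(4 + 2*(-1)² + 6*(-1)) + 3*5 + 5*(4 + 2*(-1)² + 6*(-1)))*(-62) = (-15 - 5*(4 + 2*1 - 6) + 15 + 5*(4 + 2*1 - 6))*(-62) = (-15 - 5*(4 + 2 - 6) + 15 + 5*(4 + 2 - 6))*(-62) = (-15 - 5*0 + 15 + 5*0)*(-62) = (-15 + 0 + 15 + 0)*(-62) = 0*(-62) = 0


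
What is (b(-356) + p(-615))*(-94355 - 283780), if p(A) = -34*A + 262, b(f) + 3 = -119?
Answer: -7959741750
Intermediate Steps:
b(f) = -122 (b(f) = -3 - 119 = -122)
p(A) = 262 - 34*A
(b(-356) + p(-615))*(-94355 - 283780) = (-122 + (262 - 34*(-615)))*(-94355 - 283780) = (-122 + (262 + 20910))*(-378135) = (-122 + 21172)*(-378135) = 21050*(-378135) = -7959741750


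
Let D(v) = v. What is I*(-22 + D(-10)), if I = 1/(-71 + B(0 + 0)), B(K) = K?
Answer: 32/71 ≈ 0.45070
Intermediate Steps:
I = -1/71 (I = 1/(-71 + (0 + 0)) = 1/(-71 + 0) = 1/(-71) = -1/71 ≈ -0.014085)
I*(-22 + D(-10)) = -(-22 - 10)/71 = -1/71*(-32) = 32/71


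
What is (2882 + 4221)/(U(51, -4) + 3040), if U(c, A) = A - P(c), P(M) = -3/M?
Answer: 120751/51613 ≈ 2.3395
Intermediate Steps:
U(c, A) = A + 3/c (U(c, A) = A - (-3)/c = A + 3/c)
(2882 + 4221)/(U(51, -4) + 3040) = (2882 + 4221)/((-4 + 3/51) + 3040) = 7103/((-4 + 3*(1/51)) + 3040) = 7103/((-4 + 1/17) + 3040) = 7103/(-67/17 + 3040) = 7103/(51613/17) = 7103*(17/51613) = 120751/51613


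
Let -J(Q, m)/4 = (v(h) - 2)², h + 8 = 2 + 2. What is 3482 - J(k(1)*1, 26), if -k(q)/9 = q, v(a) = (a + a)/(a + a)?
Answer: 3486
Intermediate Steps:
h = -4 (h = -8 + (2 + 2) = -8 + 4 = -4)
v(a) = 1 (v(a) = (2*a)/((2*a)) = (2*a)*(1/(2*a)) = 1)
k(q) = -9*q
J(Q, m) = -4 (J(Q, m) = -4*(1 - 2)² = -4*(-1)² = -4*1 = -4)
3482 - J(k(1)*1, 26) = 3482 - 1*(-4) = 3482 + 4 = 3486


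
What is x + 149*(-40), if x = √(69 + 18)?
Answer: -5960 + √87 ≈ -5950.7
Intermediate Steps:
x = √87 ≈ 9.3274
x + 149*(-40) = √87 + 149*(-40) = √87 - 5960 = -5960 + √87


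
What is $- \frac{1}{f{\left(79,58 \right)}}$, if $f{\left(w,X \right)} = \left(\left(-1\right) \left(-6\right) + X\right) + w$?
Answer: $- \frac{1}{143} \approx -0.006993$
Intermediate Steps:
$f{\left(w,X \right)} = 6 + X + w$ ($f{\left(w,X \right)} = \left(6 + X\right) + w = 6 + X + w$)
$- \frac{1}{f{\left(79,58 \right)}} = - \frac{1}{6 + 58 + 79} = - \frac{1}{143}$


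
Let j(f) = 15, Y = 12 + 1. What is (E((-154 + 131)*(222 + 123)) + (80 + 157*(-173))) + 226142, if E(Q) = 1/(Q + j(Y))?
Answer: 1576563119/7920 ≈ 1.9906e+5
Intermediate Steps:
Y = 13
E(Q) = 1/(15 + Q) (E(Q) = 1/(Q + 15) = 1/(15 + Q))
(E((-154 + 131)*(222 + 123)) + (80 + 157*(-173))) + 226142 = (1/(15 + (-154 + 131)*(222 + 123)) + (80 + 157*(-173))) + 226142 = (1/(15 - 23*345) + (80 - 27161)) + 226142 = (1/(15 - 7935) - 27081) + 226142 = (1/(-7920) - 27081) + 226142 = (-1/7920 - 27081) + 226142 = -214481521/7920 + 226142 = 1576563119/7920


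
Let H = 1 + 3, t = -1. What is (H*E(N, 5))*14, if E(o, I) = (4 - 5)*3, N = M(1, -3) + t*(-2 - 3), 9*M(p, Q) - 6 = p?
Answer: -168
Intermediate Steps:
M(p, Q) = ⅔ + p/9
N = 52/9 (N = (⅔ + (⅑)*1) - (-2 - 3) = (⅔ + ⅑) - 1*(-5) = 7/9 + 5 = 52/9 ≈ 5.7778)
E(o, I) = -3 (E(o, I) = -1*3 = -3)
H = 4
(H*E(N, 5))*14 = (4*(-3))*14 = -12*14 = -168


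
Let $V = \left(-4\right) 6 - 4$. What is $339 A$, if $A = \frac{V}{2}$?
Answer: $-4746$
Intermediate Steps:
$V = -28$ ($V = -24 - 4 = -28$)
$A = -14$ ($A = - \frac{28}{2} = \left(-28\right) \frac{1}{2} = -14$)
$339 A = 339 \left(-14\right) = -4746$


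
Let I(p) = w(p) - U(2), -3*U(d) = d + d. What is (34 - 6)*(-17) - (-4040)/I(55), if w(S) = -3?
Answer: -2900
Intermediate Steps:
U(d) = -2*d/3 (U(d) = -(d + d)/3 = -2*d/3)
I(p) = -5/3 (I(p) = -3 - (-2)*2/3 = -3 - 1*(-4/3) = -3 + 4/3 = -5/3)
(34 - 6)*(-17) - (-4040)/I(55) = (34 - 6)*(-17) - (-4040)/(-5/3) = 28*(-17) - (-4040)*(-3)/5 = -476 - 1*2424 = -476 - 2424 = -2900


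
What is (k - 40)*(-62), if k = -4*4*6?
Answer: 8432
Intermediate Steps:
k = -96 (k = -16*6 = -96)
(k - 40)*(-62) = (-96 - 40)*(-62) = -136*(-62) = 8432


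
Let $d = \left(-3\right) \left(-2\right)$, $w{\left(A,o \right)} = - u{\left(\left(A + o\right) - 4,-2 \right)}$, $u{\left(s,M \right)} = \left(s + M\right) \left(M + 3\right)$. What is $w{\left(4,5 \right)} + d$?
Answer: $3$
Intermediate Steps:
$u{\left(s,M \right)} = \left(3 + M\right) \left(M + s\right)$ ($u{\left(s,M \right)} = \left(M + s\right) \left(3 + M\right) = \left(3 + M\right) \left(M + s\right)$)
$w{\left(A,o \right)} = 6 - A - o$ ($w{\left(A,o \right)} = - (\left(-2\right)^{2} + 3 \left(-2\right) + 3 \left(\left(A + o\right) - 4\right) - 2 \left(\left(A + o\right) - 4\right)) = - (4 - 6 + 3 \left(-4 + A + o\right) - 2 \left(-4 + A + o\right)) = - (4 - 6 + \left(-12 + 3 A + 3 o\right) - \left(-8 + 2 A + 2 o\right)) = - (-6 + A + o) = 6 - A - o$)
$d = 6$
$w{\left(4,5 \right)} + d = \left(6 - 4 - 5\right) + 6 = -3 + 6 = 3$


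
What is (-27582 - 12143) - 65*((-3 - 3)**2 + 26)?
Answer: -43755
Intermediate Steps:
(-27582 - 12143) - 65*((-3 - 3)**2 + 26) = -39725 - 65*((-6)**2 + 26) = -39725 - 65*(36 + 26) = -39725 - 65*62 = -39725 - 4030 = -43755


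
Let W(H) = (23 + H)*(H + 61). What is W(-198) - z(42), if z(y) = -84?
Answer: 24059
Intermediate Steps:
W(H) = (23 + H)*(61 + H)
W(-198) - z(42) = (1403 + (-198)**2 + 84*(-198)) - 1*(-84) = (1403 + 39204 - 16632) + 84 = 23975 + 84 = 24059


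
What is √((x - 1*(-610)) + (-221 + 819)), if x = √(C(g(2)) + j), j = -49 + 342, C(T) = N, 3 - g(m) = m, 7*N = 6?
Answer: √(59192 + 77*√119)/7 ≈ 35.002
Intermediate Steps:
N = 6/7 (N = (⅐)*6 = 6/7 ≈ 0.85714)
g(m) = 3 - m
C(T) = 6/7
j = 293
x = 11*√119/7 (x = √(6/7 + 293) = √(2057/7) = 11*√119/7 ≈ 17.142)
√((x - 1*(-610)) + (-221 + 819)) = √((11*√119/7 - 1*(-610)) + (-221 + 819)) = √((11*√119/7 + 610) + 598) = √((610 + 11*√119/7) + 598) = √(1208 + 11*√119/7)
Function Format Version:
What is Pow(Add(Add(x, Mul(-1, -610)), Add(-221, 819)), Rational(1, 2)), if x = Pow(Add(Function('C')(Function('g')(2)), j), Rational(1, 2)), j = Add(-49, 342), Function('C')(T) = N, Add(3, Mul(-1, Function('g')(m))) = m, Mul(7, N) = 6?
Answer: Mul(Rational(1, 7), Pow(Add(59192, Mul(77, Pow(119, Rational(1, 2)))), Rational(1, 2))) ≈ 35.002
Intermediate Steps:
N = Rational(6, 7) (N = Mul(Rational(1, 7), 6) = Rational(6, 7) ≈ 0.85714)
Function('g')(m) = Add(3, Mul(-1, m))
Function('C')(T) = Rational(6, 7)
j = 293
x = Mul(Rational(11, 7), Pow(119, Rational(1, 2))) (x = Pow(Add(Rational(6, 7), 293), Rational(1, 2)) = Pow(Rational(2057, 7), Rational(1, 2)) = Mul(Rational(11, 7), Pow(119, Rational(1, 2))) ≈ 17.142)
Pow(Add(Add(x, Mul(-1, -610)), Add(-221, 819)), Rational(1, 2)) = Pow(Add(Add(Mul(Rational(11, 7), Pow(119, Rational(1, 2))), Mul(-1, -610)), Add(-221, 819)), Rational(1, 2)) = Pow(Add(Add(Mul(Rational(11, 7), Pow(119, Rational(1, 2))), 610), 598), Rational(1, 2)) = Pow(Add(Add(610, Mul(Rational(11, 7), Pow(119, Rational(1, 2)))), 598), Rational(1, 2)) = Pow(Add(1208, Mul(Rational(11, 7), Pow(119, Rational(1, 2)))), Rational(1, 2))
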